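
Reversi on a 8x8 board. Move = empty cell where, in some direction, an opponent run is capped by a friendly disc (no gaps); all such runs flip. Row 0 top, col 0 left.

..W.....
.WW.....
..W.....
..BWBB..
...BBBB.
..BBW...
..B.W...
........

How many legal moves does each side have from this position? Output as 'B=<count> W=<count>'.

-- B to move --
(0,0): flips 3 -> legal
(0,1): no bracket -> illegal
(0,3): no bracket -> illegal
(1,0): no bracket -> illegal
(1,3): no bracket -> illegal
(2,0): no bracket -> illegal
(2,1): no bracket -> illegal
(2,3): flips 1 -> legal
(2,4): no bracket -> illegal
(3,1): no bracket -> illegal
(4,2): no bracket -> illegal
(5,5): flips 1 -> legal
(6,3): flips 1 -> legal
(6,5): flips 1 -> legal
(7,3): no bracket -> illegal
(7,4): flips 2 -> legal
(7,5): flips 1 -> legal
B mobility = 7
-- W to move --
(2,1): flips 2 -> legal
(2,3): no bracket -> illegal
(2,4): flips 2 -> legal
(2,5): no bracket -> illegal
(2,6): no bracket -> illegal
(3,1): flips 1 -> legal
(3,6): flips 3 -> legal
(3,7): no bracket -> illegal
(4,1): no bracket -> illegal
(4,2): flips 2 -> legal
(4,7): no bracket -> illegal
(5,1): flips 2 -> legal
(5,5): flips 1 -> legal
(5,6): no bracket -> illegal
(5,7): no bracket -> illegal
(6,1): no bracket -> illegal
(6,3): flips 2 -> legal
(7,1): no bracket -> illegal
(7,2): no bracket -> illegal
(7,3): no bracket -> illegal
W mobility = 8

Answer: B=7 W=8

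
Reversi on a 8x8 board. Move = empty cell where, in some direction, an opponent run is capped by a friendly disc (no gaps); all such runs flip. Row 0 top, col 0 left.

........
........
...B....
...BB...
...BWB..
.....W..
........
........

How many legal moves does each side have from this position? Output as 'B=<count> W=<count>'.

Answer: B=3 W=5

Derivation:
-- B to move --
(3,5): no bracket -> illegal
(4,6): no bracket -> illegal
(5,3): no bracket -> illegal
(5,4): flips 1 -> legal
(5,6): no bracket -> illegal
(6,4): no bracket -> illegal
(6,5): flips 1 -> legal
(6,6): flips 2 -> legal
B mobility = 3
-- W to move --
(1,2): no bracket -> illegal
(1,3): no bracket -> illegal
(1,4): no bracket -> illegal
(2,2): flips 1 -> legal
(2,4): flips 1 -> legal
(2,5): no bracket -> illegal
(3,2): no bracket -> illegal
(3,5): flips 1 -> legal
(3,6): no bracket -> illegal
(4,2): flips 1 -> legal
(4,6): flips 1 -> legal
(5,2): no bracket -> illegal
(5,3): no bracket -> illegal
(5,4): no bracket -> illegal
(5,6): no bracket -> illegal
W mobility = 5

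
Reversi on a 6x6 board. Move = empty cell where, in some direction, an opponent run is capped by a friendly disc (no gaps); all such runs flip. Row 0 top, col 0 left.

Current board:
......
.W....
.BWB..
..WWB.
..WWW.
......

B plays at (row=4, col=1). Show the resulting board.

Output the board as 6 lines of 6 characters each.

Answer: ......
.W....
.BWB..
..BWB.
.BWWW.
......

Derivation:
Place B at (4,1); scan 8 dirs for brackets.
Dir NW: first cell '.' (not opp) -> no flip
Dir N: first cell '.' (not opp) -> no flip
Dir NE: opp run (3,2) capped by B -> flip
Dir W: first cell '.' (not opp) -> no flip
Dir E: opp run (4,2) (4,3) (4,4), next='.' -> no flip
Dir SW: first cell '.' (not opp) -> no flip
Dir S: first cell '.' (not opp) -> no flip
Dir SE: first cell '.' (not opp) -> no flip
All flips: (3,2)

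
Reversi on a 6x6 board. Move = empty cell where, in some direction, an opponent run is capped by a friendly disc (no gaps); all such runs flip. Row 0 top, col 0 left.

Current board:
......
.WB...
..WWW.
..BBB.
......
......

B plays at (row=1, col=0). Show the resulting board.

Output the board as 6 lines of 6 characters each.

Place B at (1,0); scan 8 dirs for brackets.
Dir NW: edge -> no flip
Dir N: first cell '.' (not opp) -> no flip
Dir NE: first cell '.' (not opp) -> no flip
Dir W: edge -> no flip
Dir E: opp run (1,1) capped by B -> flip
Dir SW: edge -> no flip
Dir S: first cell '.' (not opp) -> no flip
Dir SE: first cell '.' (not opp) -> no flip
All flips: (1,1)

Answer: ......
BBB...
..WWW.
..BBB.
......
......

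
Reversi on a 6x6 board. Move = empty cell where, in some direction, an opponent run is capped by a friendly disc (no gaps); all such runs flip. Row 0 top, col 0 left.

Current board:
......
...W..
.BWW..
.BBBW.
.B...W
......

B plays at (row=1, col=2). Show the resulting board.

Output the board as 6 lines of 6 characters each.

Answer: ......
..BW..
.BBW..
.BBBW.
.B...W
......

Derivation:
Place B at (1,2); scan 8 dirs for brackets.
Dir NW: first cell '.' (not opp) -> no flip
Dir N: first cell '.' (not opp) -> no flip
Dir NE: first cell '.' (not opp) -> no flip
Dir W: first cell '.' (not opp) -> no flip
Dir E: opp run (1,3), next='.' -> no flip
Dir SW: first cell 'B' (not opp) -> no flip
Dir S: opp run (2,2) capped by B -> flip
Dir SE: opp run (2,3) (3,4) (4,5), next=edge -> no flip
All flips: (2,2)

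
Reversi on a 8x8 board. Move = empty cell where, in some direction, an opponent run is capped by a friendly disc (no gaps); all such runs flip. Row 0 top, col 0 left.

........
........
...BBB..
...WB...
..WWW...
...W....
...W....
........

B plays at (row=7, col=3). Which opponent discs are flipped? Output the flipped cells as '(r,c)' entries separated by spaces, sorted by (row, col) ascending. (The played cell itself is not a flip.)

Dir NW: first cell '.' (not opp) -> no flip
Dir N: opp run (6,3) (5,3) (4,3) (3,3) capped by B -> flip
Dir NE: first cell '.' (not opp) -> no flip
Dir W: first cell '.' (not opp) -> no flip
Dir E: first cell '.' (not opp) -> no flip
Dir SW: edge -> no flip
Dir S: edge -> no flip
Dir SE: edge -> no flip

Answer: (3,3) (4,3) (5,3) (6,3)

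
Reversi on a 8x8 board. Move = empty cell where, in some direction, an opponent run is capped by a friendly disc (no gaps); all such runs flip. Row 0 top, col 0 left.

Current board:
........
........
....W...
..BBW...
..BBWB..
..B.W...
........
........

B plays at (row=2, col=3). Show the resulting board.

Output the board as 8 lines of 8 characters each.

Answer: ........
........
...BW...
..BBB...
..BBWB..
..B.W...
........
........

Derivation:
Place B at (2,3); scan 8 dirs for brackets.
Dir NW: first cell '.' (not opp) -> no flip
Dir N: first cell '.' (not opp) -> no flip
Dir NE: first cell '.' (not opp) -> no flip
Dir W: first cell '.' (not opp) -> no flip
Dir E: opp run (2,4), next='.' -> no flip
Dir SW: first cell 'B' (not opp) -> no flip
Dir S: first cell 'B' (not opp) -> no flip
Dir SE: opp run (3,4) capped by B -> flip
All flips: (3,4)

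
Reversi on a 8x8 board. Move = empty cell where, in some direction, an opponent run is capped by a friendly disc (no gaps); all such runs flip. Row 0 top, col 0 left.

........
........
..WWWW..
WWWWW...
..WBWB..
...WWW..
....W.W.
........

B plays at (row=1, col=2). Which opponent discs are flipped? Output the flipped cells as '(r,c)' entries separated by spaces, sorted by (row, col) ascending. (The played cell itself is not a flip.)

Answer: (2,3) (3,4)

Derivation:
Dir NW: first cell '.' (not opp) -> no flip
Dir N: first cell '.' (not opp) -> no flip
Dir NE: first cell '.' (not opp) -> no flip
Dir W: first cell '.' (not opp) -> no flip
Dir E: first cell '.' (not opp) -> no flip
Dir SW: first cell '.' (not opp) -> no flip
Dir S: opp run (2,2) (3,2) (4,2), next='.' -> no flip
Dir SE: opp run (2,3) (3,4) capped by B -> flip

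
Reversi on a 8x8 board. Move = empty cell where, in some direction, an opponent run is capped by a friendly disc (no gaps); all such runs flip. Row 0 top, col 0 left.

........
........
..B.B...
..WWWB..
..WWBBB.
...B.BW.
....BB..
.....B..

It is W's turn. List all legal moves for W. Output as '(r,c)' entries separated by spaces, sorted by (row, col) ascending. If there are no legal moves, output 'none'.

(1,1): flips 1 -> legal
(1,2): flips 1 -> legal
(1,3): no bracket -> illegal
(1,4): flips 1 -> legal
(1,5): flips 1 -> legal
(2,1): no bracket -> illegal
(2,3): no bracket -> illegal
(2,5): no bracket -> illegal
(2,6): no bracket -> illegal
(3,1): no bracket -> illegal
(3,6): flips 2 -> legal
(3,7): no bracket -> illegal
(4,7): flips 3 -> legal
(5,2): no bracket -> illegal
(5,4): flips 2 -> legal
(5,7): no bracket -> illegal
(6,2): no bracket -> illegal
(6,3): flips 1 -> legal
(6,6): flips 2 -> legal
(7,3): no bracket -> illegal
(7,4): flips 1 -> legal
(7,6): no bracket -> illegal

Answer: (1,1) (1,2) (1,4) (1,5) (3,6) (4,7) (5,4) (6,3) (6,6) (7,4)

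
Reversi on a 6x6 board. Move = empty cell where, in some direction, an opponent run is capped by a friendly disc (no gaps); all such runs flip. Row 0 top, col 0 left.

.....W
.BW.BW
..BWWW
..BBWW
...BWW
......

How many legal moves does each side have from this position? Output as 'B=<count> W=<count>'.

Answer: B=4 W=11

Derivation:
-- B to move --
(0,1): no bracket -> illegal
(0,2): flips 1 -> legal
(0,3): no bracket -> illegal
(0,4): no bracket -> illegal
(1,3): flips 2 -> legal
(2,1): no bracket -> illegal
(5,3): no bracket -> illegal
(5,4): flips 3 -> legal
(5,5): flips 1 -> legal
B mobility = 4
-- W to move --
(0,0): flips 3 -> legal
(0,1): no bracket -> illegal
(0,2): no bracket -> illegal
(0,3): flips 1 -> legal
(0,4): flips 1 -> legal
(1,0): flips 1 -> legal
(1,3): flips 1 -> legal
(2,0): no bracket -> illegal
(2,1): flips 1 -> legal
(3,1): flips 2 -> legal
(4,1): flips 1 -> legal
(4,2): flips 4 -> legal
(5,2): flips 1 -> legal
(5,3): flips 2 -> legal
(5,4): no bracket -> illegal
W mobility = 11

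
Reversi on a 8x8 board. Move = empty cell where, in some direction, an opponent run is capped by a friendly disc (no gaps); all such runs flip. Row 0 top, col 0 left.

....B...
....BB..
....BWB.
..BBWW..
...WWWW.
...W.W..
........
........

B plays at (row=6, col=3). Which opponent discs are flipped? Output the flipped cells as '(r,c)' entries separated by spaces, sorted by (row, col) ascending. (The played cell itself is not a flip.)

Dir NW: first cell '.' (not opp) -> no flip
Dir N: opp run (5,3) (4,3) capped by B -> flip
Dir NE: first cell '.' (not opp) -> no flip
Dir W: first cell '.' (not opp) -> no flip
Dir E: first cell '.' (not opp) -> no flip
Dir SW: first cell '.' (not opp) -> no flip
Dir S: first cell '.' (not opp) -> no flip
Dir SE: first cell '.' (not opp) -> no flip

Answer: (4,3) (5,3)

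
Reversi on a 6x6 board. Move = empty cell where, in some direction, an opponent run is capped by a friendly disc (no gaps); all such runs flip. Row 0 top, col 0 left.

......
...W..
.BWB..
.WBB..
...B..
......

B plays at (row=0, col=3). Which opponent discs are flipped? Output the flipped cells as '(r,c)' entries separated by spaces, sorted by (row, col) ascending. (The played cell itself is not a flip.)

Answer: (1,3)

Derivation:
Dir NW: edge -> no flip
Dir N: edge -> no flip
Dir NE: edge -> no flip
Dir W: first cell '.' (not opp) -> no flip
Dir E: first cell '.' (not opp) -> no flip
Dir SW: first cell '.' (not opp) -> no flip
Dir S: opp run (1,3) capped by B -> flip
Dir SE: first cell '.' (not opp) -> no flip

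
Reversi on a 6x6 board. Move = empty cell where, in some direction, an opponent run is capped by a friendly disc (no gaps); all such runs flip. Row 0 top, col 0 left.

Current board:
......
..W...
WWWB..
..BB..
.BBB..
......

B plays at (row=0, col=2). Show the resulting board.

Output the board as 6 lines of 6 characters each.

Answer: ..B...
..B...
WWBB..
..BB..
.BBB..
......

Derivation:
Place B at (0,2); scan 8 dirs for brackets.
Dir NW: edge -> no flip
Dir N: edge -> no flip
Dir NE: edge -> no flip
Dir W: first cell '.' (not opp) -> no flip
Dir E: first cell '.' (not opp) -> no flip
Dir SW: first cell '.' (not opp) -> no flip
Dir S: opp run (1,2) (2,2) capped by B -> flip
Dir SE: first cell '.' (not opp) -> no flip
All flips: (1,2) (2,2)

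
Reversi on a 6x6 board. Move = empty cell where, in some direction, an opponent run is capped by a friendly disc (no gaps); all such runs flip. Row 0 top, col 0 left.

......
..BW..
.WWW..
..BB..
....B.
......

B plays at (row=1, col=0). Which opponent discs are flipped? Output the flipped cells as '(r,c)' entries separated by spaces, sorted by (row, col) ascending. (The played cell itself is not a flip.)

Answer: (2,1)

Derivation:
Dir NW: edge -> no flip
Dir N: first cell '.' (not opp) -> no flip
Dir NE: first cell '.' (not opp) -> no flip
Dir W: edge -> no flip
Dir E: first cell '.' (not opp) -> no flip
Dir SW: edge -> no flip
Dir S: first cell '.' (not opp) -> no flip
Dir SE: opp run (2,1) capped by B -> flip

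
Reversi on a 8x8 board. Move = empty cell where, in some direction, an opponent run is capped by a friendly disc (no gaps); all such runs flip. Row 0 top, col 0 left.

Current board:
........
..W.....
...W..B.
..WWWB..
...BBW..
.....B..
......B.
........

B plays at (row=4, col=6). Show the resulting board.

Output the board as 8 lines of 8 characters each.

Answer: ........
..W.....
...W..B.
..WWWB..
...BBBB.
.....B..
......B.
........

Derivation:
Place B at (4,6); scan 8 dirs for brackets.
Dir NW: first cell 'B' (not opp) -> no flip
Dir N: first cell '.' (not opp) -> no flip
Dir NE: first cell '.' (not opp) -> no flip
Dir W: opp run (4,5) capped by B -> flip
Dir E: first cell '.' (not opp) -> no flip
Dir SW: first cell 'B' (not opp) -> no flip
Dir S: first cell '.' (not opp) -> no flip
Dir SE: first cell '.' (not opp) -> no flip
All flips: (4,5)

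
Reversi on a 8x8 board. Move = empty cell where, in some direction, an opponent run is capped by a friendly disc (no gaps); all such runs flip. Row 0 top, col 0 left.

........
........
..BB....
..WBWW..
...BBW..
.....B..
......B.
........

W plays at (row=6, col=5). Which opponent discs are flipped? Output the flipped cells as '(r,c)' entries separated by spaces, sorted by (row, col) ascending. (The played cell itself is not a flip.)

Answer: (5,5)

Derivation:
Dir NW: first cell '.' (not opp) -> no flip
Dir N: opp run (5,5) capped by W -> flip
Dir NE: first cell '.' (not opp) -> no flip
Dir W: first cell '.' (not opp) -> no flip
Dir E: opp run (6,6), next='.' -> no flip
Dir SW: first cell '.' (not opp) -> no flip
Dir S: first cell '.' (not opp) -> no flip
Dir SE: first cell '.' (not opp) -> no flip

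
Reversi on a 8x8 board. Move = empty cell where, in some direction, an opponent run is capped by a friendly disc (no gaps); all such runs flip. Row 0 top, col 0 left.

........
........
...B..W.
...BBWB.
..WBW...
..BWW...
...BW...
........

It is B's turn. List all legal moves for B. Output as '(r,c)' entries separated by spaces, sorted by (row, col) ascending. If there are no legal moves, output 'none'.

Answer: (1,6) (3,2) (4,1) (4,5) (5,1) (5,5) (6,5) (7,4)

Derivation:
(1,5): no bracket -> illegal
(1,6): flips 1 -> legal
(1,7): no bracket -> illegal
(2,4): no bracket -> illegal
(2,5): no bracket -> illegal
(2,7): no bracket -> illegal
(3,1): no bracket -> illegal
(3,2): flips 1 -> legal
(3,7): no bracket -> illegal
(4,1): flips 1 -> legal
(4,5): flips 2 -> legal
(4,6): no bracket -> illegal
(5,1): flips 1 -> legal
(5,5): flips 3 -> legal
(6,2): no bracket -> illegal
(6,5): flips 2 -> legal
(7,3): no bracket -> illegal
(7,4): flips 3 -> legal
(7,5): no bracket -> illegal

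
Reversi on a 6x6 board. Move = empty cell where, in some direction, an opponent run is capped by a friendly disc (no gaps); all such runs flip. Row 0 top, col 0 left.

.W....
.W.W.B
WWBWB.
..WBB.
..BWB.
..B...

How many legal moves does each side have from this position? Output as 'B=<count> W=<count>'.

Answer: B=7 W=7

Derivation:
-- B to move --
(0,0): flips 1 -> legal
(0,2): flips 1 -> legal
(0,3): flips 2 -> legal
(0,4): flips 1 -> legal
(1,0): no bracket -> illegal
(1,2): flips 1 -> legal
(1,4): no bracket -> illegal
(3,0): no bracket -> illegal
(3,1): flips 1 -> legal
(4,1): no bracket -> illegal
(5,3): flips 1 -> legal
(5,4): no bracket -> illegal
B mobility = 7
-- W to move --
(0,4): no bracket -> illegal
(0,5): no bracket -> illegal
(1,2): flips 1 -> legal
(1,4): no bracket -> illegal
(2,5): flips 2 -> legal
(3,1): flips 1 -> legal
(3,5): flips 3 -> legal
(4,1): flips 1 -> legal
(4,5): flips 2 -> legal
(5,1): no bracket -> illegal
(5,3): no bracket -> illegal
(5,4): no bracket -> illegal
(5,5): flips 3 -> legal
W mobility = 7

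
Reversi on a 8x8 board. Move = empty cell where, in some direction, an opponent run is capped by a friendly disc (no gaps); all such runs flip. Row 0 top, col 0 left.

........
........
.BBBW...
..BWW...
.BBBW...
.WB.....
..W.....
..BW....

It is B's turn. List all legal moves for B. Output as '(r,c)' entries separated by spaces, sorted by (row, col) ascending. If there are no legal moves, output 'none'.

Answer: (1,5) (2,5) (3,5) (4,5) (5,0) (5,5) (6,0) (6,1) (7,4)

Derivation:
(1,3): no bracket -> illegal
(1,4): no bracket -> illegal
(1,5): flips 2 -> legal
(2,5): flips 2 -> legal
(3,5): flips 2 -> legal
(4,0): no bracket -> illegal
(4,5): flips 2 -> legal
(5,0): flips 1 -> legal
(5,3): no bracket -> illegal
(5,4): no bracket -> illegal
(5,5): flips 2 -> legal
(6,0): flips 1 -> legal
(6,1): flips 1 -> legal
(6,3): no bracket -> illegal
(6,4): no bracket -> illegal
(7,1): no bracket -> illegal
(7,4): flips 1 -> legal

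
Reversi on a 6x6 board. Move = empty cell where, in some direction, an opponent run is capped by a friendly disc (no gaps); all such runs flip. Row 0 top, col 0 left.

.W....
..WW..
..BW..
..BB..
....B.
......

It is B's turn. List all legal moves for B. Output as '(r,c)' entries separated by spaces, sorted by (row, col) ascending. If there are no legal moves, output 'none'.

Answer: (0,2) (0,3) (0,4) (1,4) (2,4)

Derivation:
(0,0): no bracket -> illegal
(0,2): flips 1 -> legal
(0,3): flips 2 -> legal
(0,4): flips 1 -> legal
(1,0): no bracket -> illegal
(1,1): no bracket -> illegal
(1,4): flips 1 -> legal
(2,1): no bracket -> illegal
(2,4): flips 1 -> legal
(3,4): no bracket -> illegal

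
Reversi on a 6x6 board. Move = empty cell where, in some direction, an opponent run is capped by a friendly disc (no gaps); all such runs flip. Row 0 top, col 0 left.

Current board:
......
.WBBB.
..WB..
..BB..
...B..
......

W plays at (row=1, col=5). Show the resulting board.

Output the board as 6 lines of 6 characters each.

Answer: ......
.WWWWW
..WB..
..BB..
...B..
......

Derivation:
Place W at (1,5); scan 8 dirs for brackets.
Dir NW: first cell '.' (not opp) -> no flip
Dir N: first cell '.' (not opp) -> no flip
Dir NE: edge -> no flip
Dir W: opp run (1,4) (1,3) (1,2) capped by W -> flip
Dir E: edge -> no flip
Dir SW: first cell '.' (not opp) -> no flip
Dir S: first cell '.' (not opp) -> no flip
Dir SE: edge -> no flip
All flips: (1,2) (1,3) (1,4)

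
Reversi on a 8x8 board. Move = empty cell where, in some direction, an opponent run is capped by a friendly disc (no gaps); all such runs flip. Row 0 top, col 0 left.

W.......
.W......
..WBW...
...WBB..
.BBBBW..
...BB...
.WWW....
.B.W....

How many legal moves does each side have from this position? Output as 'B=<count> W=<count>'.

Answer: B=12 W=10

Derivation:
-- B to move --
(0,1): no bracket -> illegal
(0,2): no bracket -> illegal
(1,0): no bracket -> illegal
(1,2): no bracket -> illegal
(1,3): flips 1 -> legal
(1,4): flips 1 -> legal
(1,5): flips 2 -> legal
(2,0): no bracket -> illegal
(2,1): flips 1 -> legal
(2,5): flips 1 -> legal
(3,1): no bracket -> illegal
(3,2): flips 1 -> legal
(3,6): flips 1 -> legal
(4,6): flips 1 -> legal
(5,0): no bracket -> illegal
(5,1): flips 1 -> legal
(5,2): no bracket -> illegal
(5,5): flips 1 -> legal
(5,6): flips 1 -> legal
(6,0): no bracket -> illegal
(6,4): no bracket -> illegal
(7,0): no bracket -> illegal
(7,2): flips 1 -> legal
(7,4): no bracket -> illegal
B mobility = 12
-- W to move --
(1,2): flips 2 -> legal
(1,3): flips 1 -> legal
(1,4): no bracket -> illegal
(2,5): flips 1 -> legal
(2,6): flips 3 -> legal
(3,0): no bracket -> illegal
(3,1): no bracket -> illegal
(3,2): no bracket -> illegal
(3,6): flips 2 -> legal
(4,0): flips 4 -> legal
(4,6): flips 1 -> legal
(5,0): no bracket -> illegal
(5,1): flips 1 -> legal
(5,2): no bracket -> illegal
(5,5): flips 1 -> legal
(6,0): no bracket -> illegal
(6,4): flips 3 -> legal
(6,5): no bracket -> illegal
(7,0): no bracket -> illegal
(7,2): no bracket -> illegal
W mobility = 10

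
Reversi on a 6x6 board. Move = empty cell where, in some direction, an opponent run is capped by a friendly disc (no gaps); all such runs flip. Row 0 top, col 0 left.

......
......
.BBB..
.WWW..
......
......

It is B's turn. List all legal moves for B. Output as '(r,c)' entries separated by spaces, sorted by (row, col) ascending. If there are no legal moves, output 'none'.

Answer: (4,0) (4,1) (4,2) (4,3) (4,4)

Derivation:
(2,0): no bracket -> illegal
(2,4): no bracket -> illegal
(3,0): no bracket -> illegal
(3,4): no bracket -> illegal
(4,0): flips 1 -> legal
(4,1): flips 2 -> legal
(4,2): flips 1 -> legal
(4,3): flips 2 -> legal
(4,4): flips 1 -> legal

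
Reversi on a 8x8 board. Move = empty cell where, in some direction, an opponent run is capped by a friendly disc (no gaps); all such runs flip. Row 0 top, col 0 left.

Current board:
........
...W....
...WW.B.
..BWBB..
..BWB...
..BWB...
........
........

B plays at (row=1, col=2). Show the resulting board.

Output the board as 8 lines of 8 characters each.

Answer: ........
..BW....
...BW.B.
..BWBB..
..BWB...
..BWB...
........
........

Derivation:
Place B at (1,2); scan 8 dirs for brackets.
Dir NW: first cell '.' (not opp) -> no flip
Dir N: first cell '.' (not opp) -> no flip
Dir NE: first cell '.' (not opp) -> no flip
Dir W: first cell '.' (not opp) -> no flip
Dir E: opp run (1,3), next='.' -> no flip
Dir SW: first cell '.' (not opp) -> no flip
Dir S: first cell '.' (not opp) -> no flip
Dir SE: opp run (2,3) capped by B -> flip
All flips: (2,3)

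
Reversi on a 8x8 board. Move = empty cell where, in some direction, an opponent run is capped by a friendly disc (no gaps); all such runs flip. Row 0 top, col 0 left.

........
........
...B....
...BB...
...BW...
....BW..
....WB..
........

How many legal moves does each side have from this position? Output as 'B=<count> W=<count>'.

-- B to move --
(3,5): no bracket -> illegal
(4,5): flips 2 -> legal
(4,6): no bracket -> illegal
(5,3): no bracket -> illegal
(5,6): flips 1 -> legal
(6,3): flips 1 -> legal
(6,6): flips 2 -> legal
(7,3): no bracket -> illegal
(7,4): flips 1 -> legal
(7,5): no bracket -> illegal
B mobility = 5
-- W to move --
(1,2): no bracket -> illegal
(1,3): no bracket -> illegal
(1,4): no bracket -> illegal
(2,2): flips 1 -> legal
(2,4): flips 1 -> legal
(2,5): no bracket -> illegal
(3,2): no bracket -> illegal
(3,5): no bracket -> illegal
(4,2): flips 1 -> legal
(4,5): no bracket -> illegal
(5,2): no bracket -> illegal
(5,3): flips 1 -> legal
(5,6): no bracket -> illegal
(6,3): no bracket -> illegal
(6,6): flips 1 -> legal
(7,4): no bracket -> illegal
(7,5): flips 1 -> legal
(7,6): no bracket -> illegal
W mobility = 6

Answer: B=5 W=6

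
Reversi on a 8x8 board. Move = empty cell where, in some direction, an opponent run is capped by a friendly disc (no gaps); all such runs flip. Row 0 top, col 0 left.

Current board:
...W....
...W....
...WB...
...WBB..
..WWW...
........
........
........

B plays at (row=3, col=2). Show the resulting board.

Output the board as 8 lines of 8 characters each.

Place B at (3,2); scan 8 dirs for brackets.
Dir NW: first cell '.' (not opp) -> no flip
Dir N: first cell '.' (not opp) -> no flip
Dir NE: opp run (2,3), next='.' -> no flip
Dir W: first cell '.' (not opp) -> no flip
Dir E: opp run (3,3) capped by B -> flip
Dir SW: first cell '.' (not opp) -> no flip
Dir S: opp run (4,2), next='.' -> no flip
Dir SE: opp run (4,3), next='.' -> no flip
All flips: (3,3)

Answer: ...W....
...W....
...WB...
..BBBB..
..WWW...
........
........
........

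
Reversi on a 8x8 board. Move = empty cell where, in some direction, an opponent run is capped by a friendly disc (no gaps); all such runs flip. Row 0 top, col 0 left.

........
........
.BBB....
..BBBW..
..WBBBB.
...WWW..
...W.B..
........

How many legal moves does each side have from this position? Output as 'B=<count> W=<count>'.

-- B to move --
(2,4): flips 1 -> legal
(2,5): flips 1 -> legal
(2,6): flips 1 -> legal
(3,1): no bracket -> illegal
(3,6): flips 1 -> legal
(4,1): flips 1 -> legal
(5,1): flips 1 -> legal
(5,2): flips 1 -> legal
(5,6): no bracket -> illegal
(6,2): flips 1 -> legal
(6,4): flips 2 -> legal
(6,6): flips 1 -> legal
(7,2): flips 2 -> legal
(7,3): flips 2 -> legal
(7,4): no bracket -> illegal
B mobility = 12
-- W to move --
(1,0): flips 3 -> legal
(1,1): flips 3 -> legal
(1,2): flips 2 -> legal
(1,3): flips 3 -> legal
(1,4): no bracket -> illegal
(2,0): no bracket -> illegal
(2,4): flips 3 -> legal
(2,5): no bracket -> illegal
(3,0): no bracket -> illegal
(3,1): flips 3 -> legal
(3,6): flips 1 -> legal
(3,7): flips 1 -> legal
(4,1): no bracket -> illegal
(4,7): flips 4 -> legal
(5,2): no bracket -> illegal
(5,6): no bracket -> illegal
(5,7): flips 1 -> legal
(6,4): no bracket -> illegal
(6,6): no bracket -> illegal
(7,4): no bracket -> illegal
(7,5): flips 1 -> legal
(7,6): flips 1 -> legal
W mobility = 12

Answer: B=12 W=12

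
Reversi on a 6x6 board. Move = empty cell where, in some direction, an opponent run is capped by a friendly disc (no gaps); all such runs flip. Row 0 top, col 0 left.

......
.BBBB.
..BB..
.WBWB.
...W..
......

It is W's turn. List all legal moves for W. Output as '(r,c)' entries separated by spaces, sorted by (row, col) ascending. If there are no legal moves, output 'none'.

Answer: (0,0) (0,3) (0,4) (2,1) (2,5) (3,5)

Derivation:
(0,0): flips 2 -> legal
(0,1): no bracket -> illegal
(0,2): no bracket -> illegal
(0,3): flips 2 -> legal
(0,4): flips 2 -> legal
(0,5): no bracket -> illegal
(1,0): no bracket -> illegal
(1,5): no bracket -> illegal
(2,0): no bracket -> illegal
(2,1): flips 1 -> legal
(2,4): no bracket -> illegal
(2,5): flips 1 -> legal
(3,5): flips 1 -> legal
(4,1): no bracket -> illegal
(4,2): no bracket -> illegal
(4,4): no bracket -> illegal
(4,5): no bracket -> illegal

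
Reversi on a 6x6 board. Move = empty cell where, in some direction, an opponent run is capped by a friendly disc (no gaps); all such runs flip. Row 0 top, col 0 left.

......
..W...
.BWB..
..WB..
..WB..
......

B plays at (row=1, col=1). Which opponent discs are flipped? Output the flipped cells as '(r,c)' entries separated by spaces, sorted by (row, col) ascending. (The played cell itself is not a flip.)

Answer: (2,2)

Derivation:
Dir NW: first cell '.' (not opp) -> no flip
Dir N: first cell '.' (not opp) -> no flip
Dir NE: first cell '.' (not opp) -> no flip
Dir W: first cell '.' (not opp) -> no flip
Dir E: opp run (1,2), next='.' -> no flip
Dir SW: first cell '.' (not opp) -> no flip
Dir S: first cell 'B' (not opp) -> no flip
Dir SE: opp run (2,2) capped by B -> flip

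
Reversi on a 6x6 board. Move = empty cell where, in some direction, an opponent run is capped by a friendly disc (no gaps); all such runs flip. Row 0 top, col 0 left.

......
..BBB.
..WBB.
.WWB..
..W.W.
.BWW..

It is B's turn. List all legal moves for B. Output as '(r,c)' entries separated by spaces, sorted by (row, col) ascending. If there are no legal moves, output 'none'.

(1,1): flips 1 -> legal
(2,0): no bracket -> illegal
(2,1): flips 1 -> legal
(3,0): flips 2 -> legal
(3,4): no bracket -> illegal
(3,5): no bracket -> illegal
(4,0): flips 2 -> legal
(4,1): flips 1 -> legal
(4,3): no bracket -> illegal
(4,5): no bracket -> illegal
(5,4): flips 2 -> legal
(5,5): flips 1 -> legal

Answer: (1,1) (2,1) (3,0) (4,0) (4,1) (5,4) (5,5)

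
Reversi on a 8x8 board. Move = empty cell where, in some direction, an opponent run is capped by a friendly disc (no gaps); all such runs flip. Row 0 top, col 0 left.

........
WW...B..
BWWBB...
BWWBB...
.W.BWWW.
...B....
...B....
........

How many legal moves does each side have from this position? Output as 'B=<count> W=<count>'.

Answer: B=11 W=8

Derivation:
-- B to move --
(0,0): flips 3 -> legal
(0,1): no bracket -> illegal
(0,2): flips 1 -> legal
(1,2): flips 1 -> legal
(1,3): no bracket -> illegal
(3,5): flips 1 -> legal
(3,6): no bracket -> illegal
(3,7): no bracket -> illegal
(4,0): no bracket -> illegal
(4,2): flips 1 -> legal
(4,7): flips 3 -> legal
(5,0): flips 2 -> legal
(5,1): no bracket -> illegal
(5,2): flips 1 -> legal
(5,4): flips 1 -> legal
(5,5): flips 1 -> legal
(5,6): flips 1 -> legal
(5,7): no bracket -> illegal
B mobility = 11
-- W to move --
(0,4): no bracket -> illegal
(0,5): no bracket -> illegal
(0,6): no bracket -> illegal
(1,2): flips 2 -> legal
(1,3): no bracket -> illegal
(1,4): flips 3 -> legal
(1,6): no bracket -> illegal
(2,5): flips 2 -> legal
(2,6): no bracket -> illegal
(3,5): flips 2 -> legal
(4,0): flips 2 -> legal
(4,2): flips 1 -> legal
(5,2): no bracket -> illegal
(5,4): flips 1 -> legal
(6,2): flips 1 -> legal
(6,4): no bracket -> illegal
(7,2): no bracket -> illegal
(7,3): no bracket -> illegal
(7,4): no bracket -> illegal
W mobility = 8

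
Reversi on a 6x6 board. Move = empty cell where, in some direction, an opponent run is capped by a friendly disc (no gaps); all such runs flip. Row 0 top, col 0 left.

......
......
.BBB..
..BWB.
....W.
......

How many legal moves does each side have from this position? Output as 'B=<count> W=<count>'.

Answer: B=3 W=5

Derivation:
-- B to move --
(2,4): no bracket -> illegal
(3,5): no bracket -> illegal
(4,2): no bracket -> illegal
(4,3): flips 1 -> legal
(4,5): no bracket -> illegal
(5,3): no bracket -> illegal
(5,4): flips 1 -> legal
(5,5): flips 2 -> legal
B mobility = 3
-- W to move --
(1,0): no bracket -> illegal
(1,1): flips 1 -> legal
(1,2): no bracket -> illegal
(1,3): flips 1 -> legal
(1,4): no bracket -> illegal
(2,0): no bracket -> illegal
(2,4): flips 1 -> legal
(2,5): no bracket -> illegal
(3,0): no bracket -> illegal
(3,1): flips 1 -> legal
(3,5): flips 1 -> legal
(4,1): no bracket -> illegal
(4,2): no bracket -> illegal
(4,3): no bracket -> illegal
(4,5): no bracket -> illegal
W mobility = 5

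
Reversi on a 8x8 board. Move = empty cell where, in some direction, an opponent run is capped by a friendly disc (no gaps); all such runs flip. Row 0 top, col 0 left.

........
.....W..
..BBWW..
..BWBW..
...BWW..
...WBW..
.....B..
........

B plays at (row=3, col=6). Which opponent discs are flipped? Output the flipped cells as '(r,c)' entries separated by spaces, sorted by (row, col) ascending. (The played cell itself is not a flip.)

Answer: (3,5) (4,5)

Derivation:
Dir NW: opp run (2,5), next='.' -> no flip
Dir N: first cell '.' (not opp) -> no flip
Dir NE: first cell '.' (not opp) -> no flip
Dir W: opp run (3,5) capped by B -> flip
Dir E: first cell '.' (not opp) -> no flip
Dir SW: opp run (4,5) capped by B -> flip
Dir S: first cell '.' (not opp) -> no flip
Dir SE: first cell '.' (not opp) -> no flip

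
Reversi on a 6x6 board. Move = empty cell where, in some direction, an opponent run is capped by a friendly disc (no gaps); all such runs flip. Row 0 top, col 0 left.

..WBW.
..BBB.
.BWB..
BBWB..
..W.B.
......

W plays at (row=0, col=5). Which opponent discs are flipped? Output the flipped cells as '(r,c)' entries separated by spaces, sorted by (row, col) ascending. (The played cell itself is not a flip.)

Answer: (1,4) (2,3)

Derivation:
Dir NW: edge -> no flip
Dir N: edge -> no flip
Dir NE: edge -> no flip
Dir W: first cell 'W' (not opp) -> no flip
Dir E: edge -> no flip
Dir SW: opp run (1,4) (2,3) capped by W -> flip
Dir S: first cell '.' (not opp) -> no flip
Dir SE: edge -> no flip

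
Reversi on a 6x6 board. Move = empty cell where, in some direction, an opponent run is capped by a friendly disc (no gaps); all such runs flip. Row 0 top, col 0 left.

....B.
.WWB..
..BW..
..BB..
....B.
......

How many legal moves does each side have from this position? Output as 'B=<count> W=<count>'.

-- B to move --
(0,0): flips 1 -> legal
(0,1): no bracket -> illegal
(0,2): flips 1 -> legal
(0,3): no bracket -> illegal
(1,0): flips 2 -> legal
(1,4): flips 1 -> legal
(2,0): no bracket -> illegal
(2,1): no bracket -> illegal
(2,4): flips 1 -> legal
(3,4): no bracket -> illegal
B mobility = 5
-- W to move --
(0,2): no bracket -> illegal
(0,3): flips 1 -> legal
(0,5): no bracket -> illegal
(1,4): flips 1 -> legal
(1,5): no bracket -> illegal
(2,1): flips 1 -> legal
(2,4): no bracket -> illegal
(3,1): no bracket -> illegal
(3,4): no bracket -> illegal
(3,5): no bracket -> illegal
(4,1): flips 1 -> legal
(4,2): flips 2 -> legal
(4,3): flips 1 -> legal
(4,5): no bracket -> illegal
(5,3): no bracket -> illegal
(5,4): no bracket -> illegal
(5,5): flips 3 -> legal
W mobility = 7

Answer: B=5 W=7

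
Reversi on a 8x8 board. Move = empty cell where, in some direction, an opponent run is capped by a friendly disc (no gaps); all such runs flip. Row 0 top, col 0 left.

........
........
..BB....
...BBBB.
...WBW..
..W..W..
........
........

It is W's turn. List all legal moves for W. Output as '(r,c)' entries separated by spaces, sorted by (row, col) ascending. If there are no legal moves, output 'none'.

Answer: (1,1) (1,2) (1,3) (2,5) (2,7)

Derivation:
(1,1): flips 3 -> legal
(1,2): flips 2 -> legal
(1,3): flips 2 -> legal
(1,4): no bracket -> illegal
(2,1): no bracket -> illegal
(2,4): no bracket -> illegal
(2,5): flips 2 -> legal
(2,6): no bracket -> illegal
(2,7): flips 1 -> legal
(3,1): no bracket -> illegal
(3,2): no bracket -> illegal
(3,7): no bracket -> illegal
(4,2): no bracket -> illegal
(4,6): no bracket -> illegal
(4,7): no bracket -> illegal
(5,3): no bracket -> illegal
(5,4): no bracket -> illegal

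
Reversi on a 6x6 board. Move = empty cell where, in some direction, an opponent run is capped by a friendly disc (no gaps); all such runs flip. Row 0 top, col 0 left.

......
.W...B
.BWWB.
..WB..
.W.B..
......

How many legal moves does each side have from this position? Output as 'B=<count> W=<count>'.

-- B to move --
(0,0): flips 2 -> legal
(0,1): flips 1 -> legal
(0,2): no bracket -> illegal
(1,0): no bracket -> illegal
(1,2): no bracket -> illegal
(1,3): flips 1 -> legal
(1,4): no bracket -> illegal
(2,0): no bracket -> illegal
(3,0): no bracket -> illegal
(3,1): flips 1 -> legal
(3,4): no bracket -> illegal
(4,0): no bracket -> illegal
(4,2): no bracket -> illegal
(5,0): no bracket -> illegal
(5,1): no bracket -> illegal
(5,2): no bracket -> illegal
B mobility = 4
-- W to move --
(0,4): no bracket -> illegal
(0,5): no bracket -> illegal
(1,0): flips 1 -> legal
(1,2): no bracket -> illegal
(1,3): no bracket -> illegal
(1,4): no bracket -> illegal
(2,0): flips 1 -> legal
(2,5): flips 1 -> legal
(3,0): no bracket -> illegal
(3,1): flips 1 -> legal
(3,4): flips 1 -> legal
(3,5): no bracket -> illegal
(4,2): no bracket -> illegal
(4,4): flips 1 -> legal
(5,2): no bracket -> illegal
(5,3): flips 2 -> legal
(5,4): flips 1 -> legal
W mobility = 8

Answer: B=4 W=8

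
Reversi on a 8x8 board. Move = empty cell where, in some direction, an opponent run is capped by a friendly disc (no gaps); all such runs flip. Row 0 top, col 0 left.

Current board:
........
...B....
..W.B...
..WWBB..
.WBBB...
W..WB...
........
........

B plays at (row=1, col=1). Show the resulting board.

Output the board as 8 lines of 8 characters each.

Place B at (1,1); scan 8 dirs for brackets.
Dir NW: first cell '.' (not opp) -> no flip
Dir N: first cell '.' (not opp) -> no flip
Dir NE: first cell '.' (not opp) -> no flip
Dir W: first cell '.' (not opp) -> no flip
Dir E: first cell '.' (not opp) -> no flip
Dir SW: first cell '.' (not opp) -> no flip
Dir S: first cell '.' (not opp) -> no flip
Dir SE: opp run (2,2) (3,3) capped by B -> flip
All flips: (2,2) (3,3)

Answer: ........
.B.B....
..B.B...
..WBBB..
.WBBB...
W..WB...
........
........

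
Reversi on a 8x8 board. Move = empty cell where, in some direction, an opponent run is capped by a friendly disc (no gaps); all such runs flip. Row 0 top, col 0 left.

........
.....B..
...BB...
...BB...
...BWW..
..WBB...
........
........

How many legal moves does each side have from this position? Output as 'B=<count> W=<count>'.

-- B to move --
(3,5): flips 1 -> legal
(3,6): flips 1 -> legal
(4,1): no bracket -> illegal
(4,2): no bracket -> illegal
(4,6): flips 2 -> legal
(5,1): flips 1 -> legal
(5,5): flips 1 -> legal
(5,6): flips 1 -> legal
(6,1): flips 1 -> legal
(6,2): no bracket -> illegal
(6,3): no bracket -> illegal
B mobility = 7
-- W to move --
(0,4): no bracket -> illegal
(0,5): no bracket -> illegal
(0,6): no bracket -> illegal
(1,2): flips 2 -> legal
(1,3): no bracket -> illegal
(1,4): flips 2 -> legal
(1,6): no bracket -> illegal
(2,2): flips 1 -> legal
(2,5): flips 2 -> legal
(2,6): no bracket -> illegal
(3,2): no bracket -> illegal
(3,5): no bracket -> illegal
(4,2): flips 1 -> legal
(5,5): flips 2 -> legal
(6,2): flips 1 -> legal
(6,3): flips 1 -> legal
(6,4): flips 1 -> legal
(6,5): no bracket -> illegal
W mobility = 9

Answer: B=7 W=9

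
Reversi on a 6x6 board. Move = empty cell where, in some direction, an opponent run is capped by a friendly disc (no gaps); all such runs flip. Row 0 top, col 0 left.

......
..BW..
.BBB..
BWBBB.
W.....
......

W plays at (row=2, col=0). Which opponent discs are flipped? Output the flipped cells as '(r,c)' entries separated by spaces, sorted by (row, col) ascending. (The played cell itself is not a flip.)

Dir NW: edge -> no flip
Dir N: first cell '.' (not opp) -> no flip
Dir NE: first cell '.' (not opp) -> no flip
Dir W: edge -> no flip
Dir E: opp run (2,1) (2,2) (2,3), next='.' -> no flip
Dir SW: edge -> no flip
Dir S: opp run (3,0) capped by W -> flip
Dir SE: first cell 'W' (not opp) -> no flip

Answer: (3,0)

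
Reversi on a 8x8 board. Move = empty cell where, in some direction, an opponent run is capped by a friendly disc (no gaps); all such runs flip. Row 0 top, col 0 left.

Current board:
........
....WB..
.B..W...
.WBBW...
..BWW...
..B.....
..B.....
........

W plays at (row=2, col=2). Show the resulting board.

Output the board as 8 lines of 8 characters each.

Answer: ........
....WB..
.BW.W...
.WBWW...
..BWW...
..B.....
..B.....
........

Derivation:
Place W at (2,2); scan 8 dirs for brackets.
Dir NW: first cell '.' (not opp) -> no flip
Dir N: first cell '.' (not opp) -> no flip
Dir NE: first cell '.' (not opp) -> no flip
Dir W: opp run (2,1), next='.' -> no flip
Dir E: first cell '.' (not opp) -> no flip
Dir SW: first cell 'W' (not opp) -> no flip
Dir S: opp run (3,2) (4,2) (5,2) (6,2), next='.' -> no flip
Dir SE: opp run (3,3) capped by W -> flip
All flips: (3,3)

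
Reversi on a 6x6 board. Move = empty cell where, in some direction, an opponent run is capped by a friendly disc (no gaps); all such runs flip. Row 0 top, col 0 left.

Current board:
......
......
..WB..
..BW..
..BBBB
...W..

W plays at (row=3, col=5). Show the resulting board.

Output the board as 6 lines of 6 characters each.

Answer: ......
......
..WB..
..BW.W
..BBWB
...W..

Derivation:
Place W at (3,5); scan 8 dirs for brackets.
Dir NW: first cell '.' (not opp) -> no flip
Dir N: first cell '.' (not opp) -> no flip
Dir NE: edge -> no flip
Dir W: first cell '.' (not opp) -> no flip
Dir E: edge -> no flip
Dir SW: opp run (4,4) capped by W -> flip
Dir S: opp run (4,5), next='.' -> no flip
Dir SE: edge -> no flip
All flips: (4,4)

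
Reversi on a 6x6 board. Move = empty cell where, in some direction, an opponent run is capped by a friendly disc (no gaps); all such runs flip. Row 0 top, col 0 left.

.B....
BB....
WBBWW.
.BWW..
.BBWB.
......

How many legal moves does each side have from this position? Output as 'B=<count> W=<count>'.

-- B to move --
(1,2): no bracket -> illegal
(1,3): no bracket -> illegal
(1,4): flips 2 -> legal
(1,5): flips 2 -> legal
(2,5): flips 2 -> legal
(3,0): flips 1 -> legal
(3,4): flips 2 -> legal
(3,5): no bracket -> illegal
(5,2): no bracket -> illegal
(5,3): no bracket -> illegal
(5,4): flips 2 -> legal
B mobility = 6
-- W to move --
(0,0): flips 3 -> legal
(0,2): flips 1 -> legal
(1,2): flips 1 -> legal
(1,3): no bracket -> illegal
(3,0): flips 1 -> legal
(3,4): no bracket -> illegal
(3,5): no bracket -> illegal
(4,0): flips 2 -> legal
(4,5): flips 1 -> legal
(5,0): flips 1 -> legal
(5,1): flips 1 -> legal
(5,2): flips 1 -> legal
(5,3): flips 2 -> legal
(5,4): no bracket -> illegal
(5,5): flips 1 -> legal
W mobility = 11

Answer: B=6 W=11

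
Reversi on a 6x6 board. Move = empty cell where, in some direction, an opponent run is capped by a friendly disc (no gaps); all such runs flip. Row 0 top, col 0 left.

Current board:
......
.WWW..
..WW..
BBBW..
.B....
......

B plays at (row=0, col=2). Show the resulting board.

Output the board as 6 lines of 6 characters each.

Place B at (0,2); scan 8 dirs for brackets.
Dir NW: edge -> no flip
Dir N: edge -> no flip
Dir NE: edge -> no flip
Dir W: first cell '.' (not opp) -> no flip
Dir E: first cell '.' (not opp) -> no flip
Dir SW: opp run (1,1), next='.' -> no flip
Dir S: opp run (1,2) (2,2) capped by B -> flip
Dir SE: opp run (1,3), next='.' -> no flip
All flips: (1,2) (2,2)

Answer: ..B...
.WBW..
..BW..
BBBW..
.B....
......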